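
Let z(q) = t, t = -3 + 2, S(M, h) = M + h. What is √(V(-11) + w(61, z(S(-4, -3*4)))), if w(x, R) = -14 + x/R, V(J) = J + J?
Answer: I*√97 ≈ 9.8489*I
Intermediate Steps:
V(J) = 2*J
t = -1
z(q) = -1
√(V(-11) + w(61, z(S(-4, -3*4)))) = √(2*(-11) + (-14 + 61/(-1))) = √(-22 + (-14 + 61*(-1))) = √(-22 + (-14 - 61)) = √(-22 - 75) = √(-97) = I*√97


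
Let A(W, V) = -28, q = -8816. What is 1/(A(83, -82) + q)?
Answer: -1/8844 ≈ -0.00011307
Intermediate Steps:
1/(A(83, -82) + q) = 1/(-28 - 8816) = 1/(-8844) = -1/8844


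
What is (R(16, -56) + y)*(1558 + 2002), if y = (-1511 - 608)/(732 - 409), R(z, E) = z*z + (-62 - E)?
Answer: 279926360/323 ≈ 8.6665e+5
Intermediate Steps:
R(z, E) = -62 + z**2 - E (R(z, E) = z**2 + (-62 - E) = -62 + z**2 - E)
y = -2119/323 ≈ -6.5604
(R(16, -56) + y)*(1558 + 2002) = ((-62 + 16**2 - 1*(-56)) - 2119/323)*(1558 + 2002) = ((-62 + 256 + 56) - 2119/323)*3560 = (250 - 2119/323)*3560 = (78631/323)*3560 = 279926360/323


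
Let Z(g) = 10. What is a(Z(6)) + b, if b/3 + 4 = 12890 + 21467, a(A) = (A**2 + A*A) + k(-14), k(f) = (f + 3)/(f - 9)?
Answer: 2374968/23 ≈ 1.0326e+5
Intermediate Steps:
k(f) = (3 + f)/(-9 + f)
a(A) = 11/23 + 2*A**2 (a(A) = (A**2 + A*A) + (3 - 14)/(-9 - 14) = (A**2 + A**2) - 11/(-23) = 2*A**2 - 1/23*(-11) = 2*A**2 + 11/23 = 11/23 + 2*A**2)
b = 103059 (b = -12 + 3*(12890 + 21467) = -12 + 3*34357 = -12 + 103071 = 103059)
a(Z(6)) + b = (11/23 + 2*10**2) + 103059 = (11/23 + 2*100) + 103059 = (11/23 + 200) + 103059 = 4611/23 + 103059 = 2374968/23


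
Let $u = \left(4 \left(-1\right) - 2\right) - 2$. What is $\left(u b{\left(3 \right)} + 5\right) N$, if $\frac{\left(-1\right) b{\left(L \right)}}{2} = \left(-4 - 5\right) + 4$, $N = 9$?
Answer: $-675$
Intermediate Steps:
$b{\left(L \right)} = 10$ ($b{\left(L \right)} = - 2 \left(\left(-4 - 5\right) + 4\right) = - 2 \left(-9 + 4\right) = \left(-2\right) \left(-5\right) = 10$)
$u = -8$ ($u = \left(-4 - 2\right) - 2 = -6 - 2 = -8$)
$\left(u b{\left(3 \right)} + 5\right) N = \left(\left(-8\right) 10 + 5\right) 9 = \left(-80 + 5\right) 9 = \left(-75\right) 9 = -675$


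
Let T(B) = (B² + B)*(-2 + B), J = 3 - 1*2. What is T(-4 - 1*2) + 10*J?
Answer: -230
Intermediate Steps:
J = 1 (J = 3 - 2 = 1)
T(B) = (-2 + B)*(B + B²) (T(B) = (B + B²)*(-2 + B) = (-2 + B)*(B + B²))
T(-4 - 1*2) + 10*J = (-4 - 1*2)*(-2 + (-4 - 1*2)² - (-4 - 1*2)) + 10*1 = (-4 - 2)*(-2 + (-4 - 2)² - (-4 - 2)) + 10 = -6*(-2 + (-6)² - 1*(-6)) + 10 = -6*(-2 + 36 + 6) + 10 = -6*40 + 10 = -240 + 10 = -230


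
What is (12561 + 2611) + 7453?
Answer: 22625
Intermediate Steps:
(12561 + 2611) + 7453 = 15172 + 7453 = 22625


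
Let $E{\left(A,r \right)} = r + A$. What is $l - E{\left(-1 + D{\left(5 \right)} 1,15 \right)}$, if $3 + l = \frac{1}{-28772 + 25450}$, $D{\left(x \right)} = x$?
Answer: $- \frac{73085}{3322} \approx -22.0$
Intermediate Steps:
$l = - \frac{9967}{3322}$ ($l = -3 + \frac{1}{-28772 + 25450} = -3 + \frac{1}{-3322} = -3 - \frac{1}{3322} = - \frac{9967}{3322} \approx -3.0003$)
$E{\left(A,r \right)} = A + r$
$l - E{\left(-1 + D{\left(5 \right)} 1,15 \right)} = - \frac{9967}{3322} - \left(\left(-1 + 5 \cdot 1\right) + 15\right) = - \frac{9967}{3322} - \left(\left(-1 + 5\right) + 15\right) = - \frac{9967}{3322} - \left(4 + 15\right) = - \frac{9967}{3322} - 19 = - \frac{73085}{3322}$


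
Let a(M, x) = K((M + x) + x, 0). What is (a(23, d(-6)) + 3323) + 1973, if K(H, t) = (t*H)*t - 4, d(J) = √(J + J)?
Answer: 5292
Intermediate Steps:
d(J) = √2*√J (d(J) = √(2*J) = √2*√J)
K(H, t) = -4 + H*t² (K(H, t) = (H*t)*t - 4 = H*t² - 4 = -4 + H*t²)
a(M, x) = -4 (a(M, x) = -4 + ((M + x) + x)*0² = -4 + (M + 2*x)*0 = -4 + 0 = -4)
(a(23, d(-6)) + 3323) + 1973 = (-4 + 3323) + 1973 = 3319 + 1973 = 5292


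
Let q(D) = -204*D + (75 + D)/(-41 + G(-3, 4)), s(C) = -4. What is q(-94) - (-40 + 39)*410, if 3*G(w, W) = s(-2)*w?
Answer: 724701/37 ≈ 19587.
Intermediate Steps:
G(w, W) = -4*w/3 (G(w, W) = (-4*w)/3 = -4*w/3)
q(D) = -75/37 - 7549*D/37 (q(D) = -204*D + (75 + D)/(-41 - 4/3*(-3)) = -204*D + (75 + D)/(-41 + 4) = -204*D + (75 + D)/(-37) = -204*D + (75 + D)*(-1/37) = -204*D + (-75/37 - D/37) = -75/37 - 7549*D/37)
q(-94) - (-40 + 39)*410 = (-75/37 - 7549/37*(-94)) - (-40 + 39)*410 = (-75/37 + 709606/37) - (-1)*410 = 709531/37 - 1*(-410) = 709531/37 + 410 = 724701/37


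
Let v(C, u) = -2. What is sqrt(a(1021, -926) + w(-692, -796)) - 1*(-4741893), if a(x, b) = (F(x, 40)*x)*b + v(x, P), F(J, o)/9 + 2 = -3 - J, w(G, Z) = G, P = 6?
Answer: 4741893 + sqrt(8730247670) ≈ 4.8353e+6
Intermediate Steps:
F(J, o) = -45 - 9*J (F(J, o) = -18 + 9*(-3 - J) = -18 + (-27 - 9*J) = -45 - 9*J)
a(x, b) = -2 + b*x*(-45 - 9*x) (a(x, b) = ((-45 - 9*x)*x)*b - 2 = (x*(-45 - 9*x))*b - 2 = b*x*(-45 - 9*x) - 2 = -2 + b*x*(-45 - 9*x))
sqrt(a(1021, -926) + w(-692, -796)) - 1*(-4741893) = sqrt((-2 - 9*(-926)*1021*(5 + 1021)) - 692) - 1*(-4741893) = sqrt((-2 - 9*(-926)*1021*1026) - 692) + 4741893 = sqrt((-2 + 8730248364) - 692) + 4741893 = sqrt(8730248362 - 692) + 4741893 = sqrt(8730247670) + 4741893 = 4741893 + sqrt(8730247670)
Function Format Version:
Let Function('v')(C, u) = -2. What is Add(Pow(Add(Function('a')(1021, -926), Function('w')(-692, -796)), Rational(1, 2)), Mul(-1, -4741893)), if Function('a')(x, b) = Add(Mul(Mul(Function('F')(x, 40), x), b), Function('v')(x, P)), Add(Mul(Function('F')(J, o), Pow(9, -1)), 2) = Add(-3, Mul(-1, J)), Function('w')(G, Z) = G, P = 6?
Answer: Add(4741893, Pow(8730247670, Rational(1, 2))) ≈ 4.8353e+6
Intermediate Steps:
Function('F')(J, o) = Add(-45, Mul(-9, J)) (Function('F')(J, o) = Add(-18, Mul(9, Add(-3, Mul(-1, J)))) = Add(-18, Add(-27, Mul(-9, J))) = Add(-45, Mul(-9, J)))
Function('a')(x, b) = Add(-2, Mul(b, x, Add(-45, Mul(-9, x)))) (Function('a')(x, b) = Add(Mul(Mul(Add(-45, Mul(-9, x)), x), b), -2) = Add(Mul(Mul(x, Add(-45, Mul(-9, x))), b), -2) = Add(Mul(b, x, Add(-45, Mul(-9, x))), -2) = Add(-2, Mul(b, x, Add(-45, Mul(-9, x)))))
Add(Pow(Add(Function('a')(1021, -926), Function('w')(-692, -796)), Rational(1, 2)), Mul(-1, -4741893)) = Add(Pow(Add(Add(-2, Mul(-9, -926, 1021, Add(5, 1021))), -692), Rational(1, 2)), Mul(-1, -4741893)) = Add(Pow(Add(Add(-2, Mul(-9, -926, 1021, 1026)), -692), Rational(1, 2)), 4741893) = Add(Pow(Add(Add(-2, 8730248364), -692), Rational(1, 2)), 4741893) = Add(Pow(Add(8730248362, -692), Rational(1, 2)), 4741893) = Add(Pow(8730247670, Rational(1, 2)), 4741893) = Add(4741893, Pow(8730247670, Rational(1, 2)))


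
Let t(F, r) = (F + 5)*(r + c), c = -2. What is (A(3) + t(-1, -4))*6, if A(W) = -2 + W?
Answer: -138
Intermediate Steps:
t(F, r) = (-2 + r)*(5 + F) (t(F, r) = (F + 5)*(r - 2) = (5 + F)*(-2 + r) = (-2 + r)*(5 + F))
(A(3) + t(-1, -4))*6 = ((-2 + 3) + (-10 - 2*(-1) + 5*(-4) - 1*(-4)))*6 = (1 + (-10 + 2 - 20 + 4))*6 = (1 - 24)*6 = -23*6 = -138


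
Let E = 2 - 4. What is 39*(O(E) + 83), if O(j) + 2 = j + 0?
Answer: 3081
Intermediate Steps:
E = -2
O(j) = -2 + j (O(j) = -2 + (j + 0) = -2 + j)
39*(O(E) + 83) = 39*((-2 - 2) + 83) = 39*(-4 + 83) = 39*79 = 3081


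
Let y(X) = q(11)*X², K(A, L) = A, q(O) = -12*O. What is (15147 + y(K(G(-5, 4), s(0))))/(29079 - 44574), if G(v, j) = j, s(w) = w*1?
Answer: -869/1033 ≈ -0.84124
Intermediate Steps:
s(w) = w
y(X) = -132*X² (y(X) = (-12*11)*X² = -132*X²)
(15147 + y(K(G(-5, 4), s(0))))/(29079 - 44574) = (15147 - 132*4²)/(29079 - 44574) = (15147 - 132*16)/(-15495) = (15147 - 2112)*(-1/15495) = 13035*(-1/15495) = -869/1033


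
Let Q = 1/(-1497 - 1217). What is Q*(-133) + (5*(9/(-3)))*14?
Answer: -569807/2714 ≈ -209.95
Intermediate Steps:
Q = -1/2714 (Q = 1/(-2714) = -1/2714 ≈ -0.00036846)
Q*(-133) + (5*(9/(-3)))*14 = -1/2714*(-133) + (5*(9/(-3)))*14 = 133/2714 + (5*(9*(-⅓)))*14 = 133/2714 + (5*(-3))*14 = 133/2714 - 15*14 = 133/2714 - 210 = -569807/2714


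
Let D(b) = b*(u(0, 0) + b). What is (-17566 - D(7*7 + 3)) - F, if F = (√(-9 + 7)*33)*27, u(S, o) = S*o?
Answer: -20270 - 891*I*√2 ≈ -20270.0 - 1260.1*I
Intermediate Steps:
F = 891*I*√2 (F = (√(-2)*33)*27 = ((I*√2)*33)*27 = (33*I*√2)*27 = 891*I*√2 ≈ 1260.1*I)
D(b) = b² (D(b) = b*(0*0 + b) = b*(0 + b) = b*b = b²)
(-17566 - D(7*7 + 3)) - F = (-17566 - (7*7 + 3)²) - 891*I*√2 = (-17566 - (49 + 3)²) - 891*I*√2 = (-17566 - 1*52²) - 891*I*√2 = (-17566 - 1*2704) - 891*I*√2 = (-17566 - 2704) - 891*I*√2 = -20270 - 891*I*√2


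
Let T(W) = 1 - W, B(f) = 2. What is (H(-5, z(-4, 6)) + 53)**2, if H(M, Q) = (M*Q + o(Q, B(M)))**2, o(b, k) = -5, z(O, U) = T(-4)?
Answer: 908209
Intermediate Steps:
z(O, U) = 5 (z(O, U) = 1 - 1*(-4) = 1 + 4 = 5)
H(M, Q) = (-5 + M*Q)**2 (H(M, Q) = (M*Q - 5)**2 = (-5 + M*Q)**2)
(H(-5, z(-4, 6)) + 53)**2 = ((-5 - 5*5)**2 + 53)**2 = ((-5 - 25)**2 + 53)**2 = ((-30)**2 + 53)**2 = (900 + 53)**2 = 953**2 = 908209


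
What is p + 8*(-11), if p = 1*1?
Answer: -87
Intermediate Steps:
p = 1
p + 8*(-11) = 1 + 8*(-11) = 1 - 88 = -87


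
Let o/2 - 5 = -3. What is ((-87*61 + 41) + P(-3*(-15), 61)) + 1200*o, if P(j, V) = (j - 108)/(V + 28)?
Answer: -41537/89 ≈ -466.71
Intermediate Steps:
o = 4 (o = 10 + 2*(-3) = 10 - 6 = 4)
P(j, V) = (-108 + j)/(28 + V)
((-87*61 + 41) + P(-3*(-15), 61)) + 1200*o = ((-87*61 + 41) + (-108 - 3*(-15))/(28 + 61)) + 1200*4 = ((-5307 + 41) + (-108 + 45)/89) + 4800 = (-5266 + (1/89)*(-63)) + 4800 = (-5266 - 63/89) + 4800 = -468737/89 + 4800 = -41537/89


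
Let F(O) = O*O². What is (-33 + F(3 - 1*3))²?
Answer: 1089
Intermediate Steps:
F(O) = O³
(-33 + F(3 - 1*3))² = (-33 + (3 - 1*3)³)² = (-33 + (3 - 3)³)² = (-33 + 0³)² = (-33 + 0)² = (-33)² = 1089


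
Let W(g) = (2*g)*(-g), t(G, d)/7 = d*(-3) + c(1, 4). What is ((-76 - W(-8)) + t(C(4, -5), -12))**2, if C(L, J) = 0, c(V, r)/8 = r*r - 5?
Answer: 846400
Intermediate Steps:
c(V, r) = -40 + 8*r**2 (c(V, r) = 8*(r*r - 5) = 8*(r**2 - 5) = 8*(-5 + r**2) = -40 + 8*r**2)
t(G, d) = 616 - 21*d (t(G, d) = 7*(d*(-3) + (-40 + 8*4**2)) = 7*(-3*d + (-40 + 8*16)) = 7*(-3*d + (-40 + 128)) = 7*(-3*d + 88) = 7*(88 - 3*d) = 616 - 21*d)
W(g) = -2*g**2
((-76 - W(-8)) + t(C(4, -5), -12))**2 = ((-76 - (-2)*(-8)**2) + (616 - 21*(-12)))**2 = ((-76 - (-2)*64) + (616 + 252))**2 = ((-76 - 1*(-128)) + 868)**2 = ((-76 + 128) + 868)**2 = (52 + 868)**2 = 920**2 = 846400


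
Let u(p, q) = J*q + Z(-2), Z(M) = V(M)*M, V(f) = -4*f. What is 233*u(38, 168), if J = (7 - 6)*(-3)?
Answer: -121160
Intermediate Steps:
Z(M) = -4*M² (Z(M) = (-4*M)*M = -4*M²)
J = -3 (J = 1*(-3) = -3)
u(p, q) = -16 - 3*q (u(p, q) = -3*q - 4*(-2)² = -3*q - 4*4 = -3*q - 16 = -16 - 3*q)
233*u(38, 168) = 233*(-16 - 3*168) = 233*(-16 - 504) = 233*(-520) = -121160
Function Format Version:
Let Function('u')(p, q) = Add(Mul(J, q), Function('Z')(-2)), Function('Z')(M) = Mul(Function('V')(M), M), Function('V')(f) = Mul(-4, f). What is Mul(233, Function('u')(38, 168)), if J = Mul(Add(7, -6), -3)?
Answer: -121160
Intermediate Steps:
Function('Z')(M) = Mul(-4, Pow(M, 2)) (Function('Z')(M) = Mul(Mul(-4, M), M) = Mul(-4, Pow(M, 2)))
J = -3 (J = Mul(1, -3) = -3)
Function('u')(p, q) = Add(-16, Mul(-3, q)) (Function('u')(p, q) = Add(Mul(-3, q), Mul(-4, Pow(-2, 2))) = Add(Mul(-3, q), Mul(-4, 4)) = Add(Mul(-3, q), -16) = Add(-16, Mul(-3, q)))
Mul(233, Function('u')(38, 168)) = Mul(233, Add(-16, Mul(-3, 168))) = Mul(233, Add(-16, -504)) = Mul(233, -520) = -121160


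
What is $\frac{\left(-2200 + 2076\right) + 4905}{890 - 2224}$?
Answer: $- \frac{4781}{1334} \approx -3.584$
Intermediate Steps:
$\frac{\left(-2200 + 2076\right) + 4905}{890 - 2224} = \frac{-124 + 4905}{-1334} = 4781 \left(- \frac{1}{1334}\right) = - \frac{4781}{1334}$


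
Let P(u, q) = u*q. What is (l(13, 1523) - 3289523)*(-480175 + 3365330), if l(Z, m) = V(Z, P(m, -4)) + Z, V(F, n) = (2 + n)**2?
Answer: 97514170931450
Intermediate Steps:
P(u, q) = q*u
l(Z, m) = Z + (2 - 4*m)**2 (l(Z, m) = (2 - 4*m)**2 + Z = Z + (2 - 4*m)**2)
(l(13, 1523) - 3289523)*(-480175 + 3365330) = ((13 + 4*(-1 + 2*1523)**2) - 3289523)*(-480175 + 3365330) = ((13 + 4*(-1 + 3046)**2) - 3289523)*2885155 = ((13 + 4*3045**2) - 3289523)*2885155 = ((13 + 4*9272025) - 3289523)*2885155 = ((13 + 37088100) - 3289523)*2885155 = (37088113 - 3289523)*2885155 = 33798590*2885155 = 97514170931450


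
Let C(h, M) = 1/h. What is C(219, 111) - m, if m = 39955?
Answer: -8750144/219 ≈ -39955.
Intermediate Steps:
C(219, 111) - m = 1/219 - 1*39955 = 1/219 - 39955 = -8750144/219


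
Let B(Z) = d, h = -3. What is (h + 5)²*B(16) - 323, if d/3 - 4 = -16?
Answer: -467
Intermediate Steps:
d = -36 (d = 12 + 3*(-16) = 12 - 48 = -36)
B(Z) = -36
(h + 5)²*B(16) - 323 = (-3 + 5)²*(-36) - 323 = 2²*(-36) - 323 = 4*(-36) - 323 = -144 - 323 = -467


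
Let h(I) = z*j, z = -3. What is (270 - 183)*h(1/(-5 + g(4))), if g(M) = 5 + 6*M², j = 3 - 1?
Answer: -522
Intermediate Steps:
j = 2
h(I) = -6 (h(I) = -3*2 = -6)
(270 - 183)*h(1/(-5 + g(4))) = (270 - 183)*(-6) = 87*(-6) = -522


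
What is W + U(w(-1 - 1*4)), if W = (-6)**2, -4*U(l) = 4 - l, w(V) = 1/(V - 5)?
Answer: 1399/40 ≈ 34.975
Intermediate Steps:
w(V) = 1/(-5 + V)
U(l) = -1 + l/4 (U(l) = -(4 - l)/4 = -1 + l/4)
W = 36
W + U(w(-1 - 1*4)) = 36 + (-1 + 1/(4*(-5 + (-1 - 1*4)))) = 36 + (-1 + 1/(4*(-5 + (-1 - 4)))) = 36 + (-1 + 1/(4*(-5 - 5))) = 36 + (-1 + (1/4)/(-10)) = 36 + (-1 + (1/4)*(-1/10)) = 36 + (-1 - 1/40) = 36 - 41/40 = 1399/40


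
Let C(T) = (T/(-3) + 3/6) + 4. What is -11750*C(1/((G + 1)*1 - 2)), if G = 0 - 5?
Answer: -481750/9 ≈ -53528.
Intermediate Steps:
G = -5
C(T) = 9/2 - T/3 (C(T) = (T*(-1/3) + 3*(1/6)) + 4 = (-T/3 + 1/2) + 4 = (1/2 - T/3) + 4 = 9/2 - T/3)
-11750*C(1/((G + 1)*1 - 2)) = -11750*(9/2 - 1/(3*((-5 + 1)*1 - 2))) = -11750*(9/2 - 1/(3*(-4*1 - 2))) = -11750*(9/2 - 1/(3*(-4 - 2))) = -11750*(9/2 - 1/3/(-6)) = -11750*(9/2 - 1/3*(-1/6)) = -11750*(9/2 + 1/18) = -11750*41/9 = -481750/9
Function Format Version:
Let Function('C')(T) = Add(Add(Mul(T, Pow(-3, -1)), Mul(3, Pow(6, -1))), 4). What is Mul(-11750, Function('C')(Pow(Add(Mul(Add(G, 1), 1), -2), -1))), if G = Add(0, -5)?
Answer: Rational(-481750, 9) ≈ -53528.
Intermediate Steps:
G = -5
Function('C')(T) = Add(Rational(9, 2), Mul(Rational(-1, 3), T)) (Function('C')(T) = Add(Add(Mul(T, Rational(-1, 3)), Mul(3, Rational(1, 6))), 4) = Add(Add(Mul(Rational(-1, 3), T), Rational(1, 2)), 4) = Add(Add(Rational(1, 2), Mul(Rational(-1, 3), T)), 4) = Add(Rational(9, 2), Mul(Rational(-1, 3), T)))
Mul(-11750, Function('C')(Pow(Add(Mul(Add(G, 1), 1), -2), -1))) = Mul(-11750, Add(Rational(9, 2), Mul(Rational(-1, 3), Pow(Add(Mul(Add(-5, 1), 1), -2), -1)))) = Mul(-11750, Add(Rational(9, 2), Mul(Rational(-1, 3), Pow(Add(Mul(-4, 1), -2), -1)))) = Mul(-11750, Add(Rational(9, 2), Mul(Rational(-1, 3), Pow(Add(-4, -2), -1)))) = Mul(-11750, Add(Rational(9, 2), Mul(Rational(-1, 3), Pow(-6, -1)))) = Mul(-11750, Add(Rational(9, 2), Mul(Rational(-1, 3), Rational(-1, 6)))) = Mul(-11750, Add(Rational(9, 2), Rational(1, 18))) = Mul(-11750, Rational(41, 9)) = Rational(-481750, 9)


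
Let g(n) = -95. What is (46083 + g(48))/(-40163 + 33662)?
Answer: -45988/6501 ≈ -7.0740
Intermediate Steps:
(46083 + g(48))/(-40163 + 33662) = (46083 - 95)/(-40163 + 33662) = 45988/(-6501) = 45988*(-1/6501) = -45988/6501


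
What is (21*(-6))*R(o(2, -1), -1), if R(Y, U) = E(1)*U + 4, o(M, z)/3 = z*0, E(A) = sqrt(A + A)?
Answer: -504 + 126*sqrt(2) ≈ -325.81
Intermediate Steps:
E(A) = sqrt(2)*sqrt(A) (E(A) = sqrt(2*A) = sqrt(2)*sqrt(A))
o(M, z) = 0 (o(M, z) = 3*(z*0) = 3*0 = 0)
R(Y, U) = 4 + U*sqrt(2) (R(Y, U) = (sqrt(2)*sqrt(1))*U + 4 = (sqrt(2)*1)*U + 4 = sqrt(2)*U + 4 = U*sqrt(2) + 4 = 4 + U*sqrt(2))
(21*(-6))*R(o(2, -1), -1) = (21*(-6))*(4 - sqrt(2)) = -126*(4 - sqrt(2)) = -504 + 126*sqrt(2)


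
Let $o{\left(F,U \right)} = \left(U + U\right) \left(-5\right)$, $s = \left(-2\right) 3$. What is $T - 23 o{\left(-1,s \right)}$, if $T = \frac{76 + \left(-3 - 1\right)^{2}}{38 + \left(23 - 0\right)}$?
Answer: $- \frac{84088}{61} \approx -1378.5$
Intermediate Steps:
$s = -6$
$o{\left(F,U \right)} = - 10 U$ ($o{\left(F,U \right)} = 2 U \left(-5\right) = - 10 U$)
$T = \frac{92}{61}$ ($T = \frac{76 + \left(-4\right)^{2}}{38 + \left(23 + 0\right)} = \frac{76 + 16}{38 + 23} = \frac{92}{61} \approx 1.5082$)
$T - 23 o{\left(-1,s \right)} = \frac{92}{61} - 23 \left(\left(-10\right) \left(-6\right)\right) = \frac{92}{61} - 1380 = - \frac{84088}{61}$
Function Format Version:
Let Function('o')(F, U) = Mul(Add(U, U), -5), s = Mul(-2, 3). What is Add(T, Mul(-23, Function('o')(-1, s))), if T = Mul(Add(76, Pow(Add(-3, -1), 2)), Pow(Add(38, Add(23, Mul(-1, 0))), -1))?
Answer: Rational(-84088, 61) ≈ -1378.5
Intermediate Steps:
s = -6
Function('o')(F, U) = Mul(-10, U) (Function('o')(F, U) = Mul(Mul(2, U), -5) = Mul(-10, U))
T = Rational(92, 61) (T = Mul(Add(76, Pow(-4, 2)), Pow(Add(38, Add(23, 0)), -1)) = Mul(Add(76, 16), Pow(Add(38, 23), -1)) = Mul(92, Pow(61, -1)) = Mul(92, Rational(1, 61)) = Rational(92, 61) ≈ 1.5082)
Add(T, Mul(-23, Function('o')(-1, s))) = Add(Rational(92, 61), Mul(-23, Mul(-10, -6))) = Add(Rational(92, 61), Mul(-23, 60)) = Add(Rational(92, 61), -1380) = Rational(-84088, 61)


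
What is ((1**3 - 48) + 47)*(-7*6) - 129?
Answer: -129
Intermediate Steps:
((1**3 - 48) + 47)*(-7*6) - 129 = ((1 - 48) + 47)*(-42) - 129 = (-47 + 47)*(-42) - 129 = 0*(-42) - 129 = 0 - 129 = -129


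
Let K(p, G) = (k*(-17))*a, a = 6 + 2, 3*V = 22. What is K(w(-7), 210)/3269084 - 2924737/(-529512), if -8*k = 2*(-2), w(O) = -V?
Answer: 2390293731023/432754801752 ≈ 5.5234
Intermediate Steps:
V = 22/3 (V = (⅓)*22 = 22/3 ≈ 7.3333)
a = 8
w(O) = -22/3 (w(O) = -1*22/3 = -22/3)
k = ½ (k = -(-2)/4 = -⅛*(-4) = ½ ≈ 0.50000)
K(p, G) = -68 (K(p, G) = ((½)*(-17))*8 = -17/2*8 = -68)
K(w(-7), 210)/3269084 - 2924737/(-529512) = -68/3269084 - 2924737/(-529512) = -68*1/3269084 - 2924737*(-1/529512) = -17/817271 + 2924737/529512 = 2390293731023/432754801752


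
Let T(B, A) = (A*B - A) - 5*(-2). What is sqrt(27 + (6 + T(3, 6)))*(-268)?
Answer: -268*sqrt(55) ≈ -1987.5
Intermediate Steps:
T(B, A) = 10 - A + A*B (T(B, A) = (-A + A*B) + 10 = 10 - A + A*B)
sqrt(27 + (6 + T(3, 6)))*(-268) = sqrt(27 + (6 + (10 - 1*6 + 6*3)))*(-268) = sqrt(27 + (6 + (10 - 6 + 18)))*(-268) = sqrt(27 + (6 + 22))*(-268) = sqrt(27 + 28)*(-268) = sqrt(55)*(-268) = -268*sqrt(55)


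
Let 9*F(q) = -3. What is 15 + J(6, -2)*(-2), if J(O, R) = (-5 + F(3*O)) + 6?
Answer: 41/3 ≈ 13.667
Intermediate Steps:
F(q) = -⅓ (F(q) = (⅑)*(-3) = -⅓)
J(O, R) = ⅔ (J(O, R) = (-5 - ⅓) + 6 = -16/3 + 6 = ⅔)
15 + J(6, -2)*(-2) = 15 + (⅔)*(-2) = 15 - 4/3 = 41/3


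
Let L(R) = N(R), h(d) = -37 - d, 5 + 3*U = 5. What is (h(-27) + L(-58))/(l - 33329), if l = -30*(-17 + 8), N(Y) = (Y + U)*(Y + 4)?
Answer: -3122/33059 ≈ -0.094437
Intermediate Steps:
U = 0 (U = -5/3 + (1/3)*5 = -5/3 + 5/3 = 0)
N(Y) = Y*(4 + Y) (N(Y) = (Y + 0)*(Y + 4) = Y*(4 + Y))
l = 270 (l = -30*(-9) = 270)
L(R) = R*(4 + R)
(h(-27) + L(-58))/(l - 33329) = ((-37 - 1*(-27)) - 58*(4 - 58))/(270 - 33329) = ((-37 + 27) - 58*(-54))/(-33059) = (-10 + 3132)*(-1/33059) = 3122*(-1/33059) = -3122/33059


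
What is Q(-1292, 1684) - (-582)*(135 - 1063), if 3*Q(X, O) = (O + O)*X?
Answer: -5971744/3 ≈ -1.9906e+6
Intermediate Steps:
Q(X, O) = 2*O*X/3 (Q(X, O) = ((O + O)*X)/3 = ((2*O)*X)/3 = (2*O*X)/3 = 2*O*X/3)
Q(-1292, 1684) - (-582)*(135 - 1063) = (2/3)*1684*(-1292) - (-582)*(135 - 1063) = -4351456/3 - (-582)*(-928) = -4351456/3 - 1*540096 = -4351456/3 - 540096 = -5971744/3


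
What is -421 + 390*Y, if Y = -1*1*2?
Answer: -1201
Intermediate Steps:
Y = -2 (Y = -1*2 = -2)
-421 + 390*Y = -421 + 390*(-2) = -421 - 780 = -1201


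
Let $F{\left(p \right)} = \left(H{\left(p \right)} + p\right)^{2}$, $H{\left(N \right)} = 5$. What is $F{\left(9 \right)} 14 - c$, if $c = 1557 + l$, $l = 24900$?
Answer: $-23713$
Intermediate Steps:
$c = 26457$ ($c = 1557 + 24900 = 26457$)
$F{\left(p \right)} = \left(5 + p\right)^{2}$
$F{\left(9 \right)} 14 - c = \left(5 + 9\right)^{2} \cdot 14 - 26457 = 14^{2} \cdot 14 - 26457 = 196 \cdot 14 - 26457 = 2744 - 26457 = -23713$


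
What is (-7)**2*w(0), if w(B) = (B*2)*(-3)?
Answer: 0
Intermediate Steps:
w(B) = -6*B (w(B) = (2*B)*(-3) = -6*B)
(-7)**2*w(0) = (-7)**2*(-6*0) = 49*0 = 0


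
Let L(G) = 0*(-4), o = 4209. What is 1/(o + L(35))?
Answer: 1/4209 ≈ 0.00023759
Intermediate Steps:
L(G) = 0
1/(o + L(35)) = 1/(4209 + 0) = 1/4209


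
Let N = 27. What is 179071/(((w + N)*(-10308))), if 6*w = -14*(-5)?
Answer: -179071/398576 ≈ -0.44928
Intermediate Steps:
w = 35/3 (w = (-14*(-5))/6 = (⅙)*70 = 35/3 ≈ 11.667)
179071/(((w + N)*(-10308))) = 179071/(((35/3 + 27)*(-10308))) = 179071/(((116/3)*(-10308))) = 179071/(-398576) = 179071*(-1/398576) = -179071/398576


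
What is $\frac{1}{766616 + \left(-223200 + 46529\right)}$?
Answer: $\frac{1}{589945} \approx 1.6951 \cdot 10^{-6}$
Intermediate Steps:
$\frac{1}{766616 + \left(-223200 + 46529\right)} = \frac{1}{766616 - 176671} = \frac{1}{589945}$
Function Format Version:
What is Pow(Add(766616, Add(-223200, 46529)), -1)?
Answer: Rational(1, 589945) ≈ 1.6951e-6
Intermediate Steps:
Pow(Add(766616, Add(-223200, 46529)), -1) = Pow(Add(766616, -176671), -1) = Pow(589945, -1) = Rational(1, 589945)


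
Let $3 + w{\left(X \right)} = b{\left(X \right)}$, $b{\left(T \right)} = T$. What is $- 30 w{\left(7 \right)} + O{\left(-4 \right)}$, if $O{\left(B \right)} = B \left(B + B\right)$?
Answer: $-88$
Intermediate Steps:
$O{\left(B \right)} = 2 B^{2}$ ($O{\left(B \right)} = B 2 B = 2 B^{2}$)
$w{\left(X \right)} = -3 + X$
$- 30 w{\left(7 \right)} + O{\left(-4 \right)} = - 30 \left(-3 + 7\right) + 2 \left(-4\right)^{2} = \left(-30\right) 4 + 2 \cdot 16 = -120 + 32 = -88$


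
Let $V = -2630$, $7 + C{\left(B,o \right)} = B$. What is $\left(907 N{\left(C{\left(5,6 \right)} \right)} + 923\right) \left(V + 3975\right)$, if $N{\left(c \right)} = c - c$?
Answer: $1241435$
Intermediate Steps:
$C{\left(B,o \right)} = -7 + B$
$N{\left(c \right)} = 0$
$\left(907 N{\left(C{\left(5,6 \right)} \right)} + 923\right) \left(V + 3975\right) = \left(907 \cdot 0 + 923\right) \left(-2630 + 3975\right) = \left(0 + 923\right) 1345 = 923 \cdot 1345 = 1241435$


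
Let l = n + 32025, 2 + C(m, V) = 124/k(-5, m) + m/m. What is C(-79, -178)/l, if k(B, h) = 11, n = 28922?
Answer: 113/670417 ≈ 0.00016855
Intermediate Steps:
C(m, V) = 113/11 (C(m, V) = -2 + (124/11 + m/m) = -2 + (124*(1/11) + 1) = -2 + (124/11 + 1) = -2 + 135/11 = 113/11)
l = 60947 (l = 28922 + 32025 = 60947)
C(-79, -178)/l = (113/11)/60947 = (113/11)*(1/60947) = 113/670417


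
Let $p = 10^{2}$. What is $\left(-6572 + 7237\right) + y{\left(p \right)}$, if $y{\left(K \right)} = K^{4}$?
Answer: $100000665$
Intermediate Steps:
$p = 100$
$\left(-6572 + 7237\right) + y{\left(p \right)} = \left(-6572 + 7237\right) + 100^{4} = 665 + 100000000 = 100000665$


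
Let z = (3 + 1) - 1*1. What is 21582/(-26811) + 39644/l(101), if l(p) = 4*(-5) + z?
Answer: -6949426/2979 ≈ -2332.8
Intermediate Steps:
z = 3 (z = 4 - 1 = 3)
l(p) = -17 (l(p) = 4*(-5) + 3 = -20 + 3 = -17)
21582/(-26811) + 39644/l(101) = 21582/(-26811) + 39644/(-17) = 21582*(-1/26811) + 39644*(-1/17) = -2398/2979 - 2332 = -6949426/2979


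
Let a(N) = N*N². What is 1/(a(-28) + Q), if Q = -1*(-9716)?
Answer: -1/12236 ≈ -8.1726e-5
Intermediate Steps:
a(N) = N³
Q = 9716
1/(a(-28) + Q) = 1/((-28)³ + 9716) = 1/(-21952 + 9716) = 1/(-12236) = -1/12236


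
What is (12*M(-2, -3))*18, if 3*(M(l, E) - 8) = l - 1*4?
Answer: 1296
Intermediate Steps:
M(l, E) = 20/3 + l/3 (M(l, E) = 8 + (l - 1*4)/3 = 8 + (l - 4)/3 = 8 + (-4 + l)/3 = 8 + (-4/3 + l/3) = 20/3 + l/3)
(12*M(-2, -3))*18 = (12*(20/3 + (1/3)*(-2)))*18 = (12*(20/3 - 2/3))*18 = (12*6)*18 = 72*18 = 1296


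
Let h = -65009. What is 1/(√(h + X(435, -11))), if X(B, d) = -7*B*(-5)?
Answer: -I*√254/3556 ≈ -0.0044818*I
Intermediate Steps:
X(B, d) = 35*B
1/(√(h + X(435, -11))) = 1/(√(-65009 + 35*435)) = 1/(√(-65009 + 15225)) = 1/(√(-49784)) = 1/(14*I*√254) = -I*√254/3556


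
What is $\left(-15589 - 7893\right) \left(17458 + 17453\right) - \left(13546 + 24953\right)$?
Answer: $-819818601$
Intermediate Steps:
$\left(-15589 - 7893\right) \left(17458 + 17453\right) - \left(13546 + 24953\right) = \left(-23482\right) 34911 - 38499 = -819780102 - 38499 = -819818601$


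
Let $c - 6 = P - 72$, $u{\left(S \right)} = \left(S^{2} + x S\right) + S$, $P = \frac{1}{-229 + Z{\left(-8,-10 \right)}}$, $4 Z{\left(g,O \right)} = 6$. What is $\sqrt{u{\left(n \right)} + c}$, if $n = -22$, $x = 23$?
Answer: $\frac{2 i \sqrt{5693415}}{455} \approx 10.488 i$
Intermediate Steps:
$Z{\left(g,O \right)} = \frac{3}{2}$ ($Z{\left(g,O \right)} = \frac{1}{4} \cdot 6 = \frac{3}{2}$)
$P = - \frac{2}{455}$ ($P = \frac{1}{-229 + \frac{3}{2}} = \frac{1}{- \frac{455}{2}} = - \frac{2}{455} \approx -0.0043956$)
$u{\left(S \right)} = S^{2} + 24 S$ ($u{\left(S \right)} = \left(S^{2} + 23 S\right) + S = S^{2} + 24 S$)
$c = - \frac{30032}{455}$ ($c = 6 - \frac{32762}{455} = - \frac{30032}{455} \approx -66.004$)
$\sqrt{u{\left(n \right)} + c} = \sqrt{- 22 \left(24 - 22\right) - \frac{30032}{455}} = \sqrt{\left(-22\right) 2 - \frac{30032}{455}} = \sqrt{-44 - \frac{30032}{455}} = \sqrt{- \frac{50052}{455}} = \frac{2 i \sqrt{5693415}}{455}$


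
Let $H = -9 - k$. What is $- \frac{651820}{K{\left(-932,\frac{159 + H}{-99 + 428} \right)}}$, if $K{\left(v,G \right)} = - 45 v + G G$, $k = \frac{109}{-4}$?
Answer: $- \frac{1128858377920}{72634543321} \approx -15.542$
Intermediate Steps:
$k = - \frac{109}{4}$ ($k = 109 \left(- \frac{1}{4}\right) = - \frac{109}{4} \approx -27.25$)
$H = \frac{73}{4}$ ($H = -9 - - \frac{109}{4} = -9 + \frac{109}{4} = \frac{73}{4} \approx 18.25$)
$K{\left(v,G \right)} = G^{2} - 45 v$ ($K{\left(v,G \right)} = - 45 v + G^{2} = G^{2} - 45 v$)
$- \frac{651820}{K{\left(-932,\frac{159 + H}{-99 + 428} \right)}} = - \frac{651820}{\left(\frac{159 + \frac{73}{4}}{-99 + 428}\right)^{2} - -41940} = - \frac{651820}{\left(\frac{709}{4 \cdot 329}\right)^{2} + 41940} = - \frac{651820}{\left(\frac{709}{4} \cdot \frac{1}{329}\right)^{2} + 41940} = - \frac{651820}{\left(\frac{709}{1316}\right)^{2} + 41940} = - \frac{651820}{\frac{502681}{1731856} + 41940} = - \frac{651820}{\frac{72634543321}{1731856}} = \left(-651820\right) \frac{1731856}{72634543321} = - \frac{1128858377920}{72634543321}$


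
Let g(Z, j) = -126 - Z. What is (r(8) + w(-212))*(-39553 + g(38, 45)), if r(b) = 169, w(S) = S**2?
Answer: -1791753021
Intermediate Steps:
(r(8) + w(-212))*(-39553 + g(38, 45)) = (169 + (-212)**2)*(-39553 + (-126 - 1*38)) = (169 + 44944)*(-39553 + (-126 - 38)) = 45113*(-39553 - 164) = 45113*(-39717) = -1791753021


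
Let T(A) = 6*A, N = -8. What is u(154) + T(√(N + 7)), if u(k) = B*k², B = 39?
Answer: 924924 + 6*I ≈ 9.2492e+5 + 6.0*I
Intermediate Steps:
u(k) = 39*k²
u(154) + T(√(N + 7)) = 39*154² + 6*√(-8 + 7) = 39*23716 + 6*√(-1) = 924924 + 6*I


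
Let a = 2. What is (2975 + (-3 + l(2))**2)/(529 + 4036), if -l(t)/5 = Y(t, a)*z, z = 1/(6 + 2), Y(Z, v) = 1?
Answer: 191241/292160 ≈ 0.65458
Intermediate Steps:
z = 1/8 ≈ 0.12500
l(t) = -5/8
(2975 + (-3 + l(2))**2)/(529 + 4036) = (2975 + (-3 - 5/8)**2)/(529 + 4036) = (2975 + (-29/8)**2)/4565 = (2975 + 841/64)*(1/4565) = (191241/64)*(1/4565) = 191241/292160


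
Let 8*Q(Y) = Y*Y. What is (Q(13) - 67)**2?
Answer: 134689/64 ≈ 2104.5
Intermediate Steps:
Q(Y) = Y**2/8 (Q(Y) = (Y*Y)/8 = Y**2/8)
(Q(13) - 67)**2 = ((1/8)*13**2 - 67)**2 = ((1/8)*169 - 67)**2 = (169/8 - 67)**2 = (-367/8)**2 = 134689/64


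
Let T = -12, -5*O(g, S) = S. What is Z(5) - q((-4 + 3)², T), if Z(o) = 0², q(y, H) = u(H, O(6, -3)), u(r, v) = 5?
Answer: -5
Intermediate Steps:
O(g, S) = -S/5
q(y, H) = 5
Z(o) = 0
Z(5) - q((-4 + 3)², T) = 0 - 1*5 = 0 - 5 = -5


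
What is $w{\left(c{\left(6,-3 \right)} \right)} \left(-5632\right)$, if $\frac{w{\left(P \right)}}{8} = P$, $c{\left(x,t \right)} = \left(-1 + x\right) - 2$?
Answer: $-135168$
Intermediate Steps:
$c{\left(x,t \right)} = -3 + x$
$w{\left(P \right)} = 8 P$
$w{\left(c{\left(6,-3 \right)} \right)} \left(-5632\right) = 8 \left(-3 + 6\right) \left(-5632\right) = 8 \cdot 3 \left(-5632\right) = 24 \left(-5632\right) = -135168$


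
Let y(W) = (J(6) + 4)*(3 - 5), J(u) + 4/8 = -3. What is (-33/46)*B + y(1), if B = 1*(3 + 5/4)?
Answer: -745/184 ≈ -4.0489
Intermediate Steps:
J(u) = -7/2 (J(u) = -½ - 3 = -7/2)
B = 17/4 (B = 1*(3 + 5*(¼)) = 1*(3 + 5/4) = 1*(17/4) = 17/4 ≈ 4.2500)
y(W) = -1 (y(W) = (-7/2 + 4)*(3 - 5) = (½)*(-2) = -1)
(-33/46)*B + y(1) = -33/46*(17/4) - 1 = -33*1/46*(17/4) - 1 = -33/46*17/4 - 1 = -561/184 - 1 = -745/184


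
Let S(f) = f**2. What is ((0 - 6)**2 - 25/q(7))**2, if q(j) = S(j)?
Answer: 3024121/2401 ≈ 1259.5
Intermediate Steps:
q(j) = j**2
((0 - 6)**2 - 25/q(7))**2 = ((0 - 6)**2 - 25/(7**2))**2 = ((-6)**2 - 25/49)**2 = (36 - 25*1/49)**2 = (36 - 25/49)**2 = (1739/49)**2 = 3024121/2401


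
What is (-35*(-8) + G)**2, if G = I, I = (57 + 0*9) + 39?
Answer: 141376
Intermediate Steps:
I = 96 (I = (57 + 0) + 39 = 57 + 39 = 96)
G = 96
(-35*(-8) + G)**2 = (-35*(-8) + 96)**2 = (280 + 96)**2 = 376**2 = 141376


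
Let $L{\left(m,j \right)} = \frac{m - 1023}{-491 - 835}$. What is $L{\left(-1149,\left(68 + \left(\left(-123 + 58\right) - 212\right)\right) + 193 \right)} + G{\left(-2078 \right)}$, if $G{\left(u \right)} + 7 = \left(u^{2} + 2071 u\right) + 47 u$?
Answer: $- \frac{18370705}{221} \approx -83125.0$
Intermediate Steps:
$G{\left(u \right)} = -7 + u^{2} + 2118 u$ ($G{\left(u \right)} = -7 + \left(\left(u^{2} + 2071 u\right) + 47 u\right) = -7 + \left(u^{2} + 2118 u\right) = -7 + u^{2} + 2118 u$)
$L{\left(m,j \right)} = \frac{341}{442} - \frac{m}{1326}$ ($L{\left(m,j \right)} = \frac{-1023 + m}{-1326} = \left(-1023 + m\right) \left(- \frac{1}{1326}\right) = \frac{341}{442} - \frac{m}{1326}$)
$L{\left(-1149,\left(68 + \left(\left(-123 + 58\right) - 212\right)\right) + 193 \right)} + G{\left(-2078 \right)} = \left(\frac{341}{442} - - \frac{383}{442}\right) + \left(-7 + \left(-2078\right)^{2} + 2118 \left(-2078\right)\right) = \left(\frac{341}{442} + \frac{383}{442}\right) - 83127 = \frac{362}{221} - 83127 = - \frac{18370705}{221}$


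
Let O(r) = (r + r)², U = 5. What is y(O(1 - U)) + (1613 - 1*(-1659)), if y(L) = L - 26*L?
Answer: 1672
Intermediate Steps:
O(r) = 4*r² (O(r) = (2*r)² = 4*r²)
y(L) = -25*L (y(L) = L - 26*L = -25*L)
y(O(1 - U)) + (1613 - 1*(-1659)) = -100*(1 - 1*5)² + (1613 - 1*(-1659)) = -100*(1 - 5)² + (1613 + 1659) = -100*(-4)² + 3272 = -100*16 + 3272 = -25*64 + 3272 = -1600 + 3272 = 1672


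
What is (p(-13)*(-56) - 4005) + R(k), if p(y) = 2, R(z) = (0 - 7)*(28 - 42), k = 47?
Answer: -4019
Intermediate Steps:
R(z) = 98 (R(z) = -7*(-14) = 98)
(p(-13)*(-56) - 4005) + R(k) = (2*(-56) - 4005) + 98 = (-112 - 4005) + 98 = -4117 + 98 = -4019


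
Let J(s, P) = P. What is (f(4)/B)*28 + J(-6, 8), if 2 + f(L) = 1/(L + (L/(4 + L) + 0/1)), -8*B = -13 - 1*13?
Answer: -856/117 ≈ -7.3162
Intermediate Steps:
B = 13/4 (B = -(-13 - 1*13)/8 = -(-13 - 13)/8 = -1/8*(-26) = 13/4 ≈ 3.2500)
f(L) = -2 + 1/(L + L/(4 + L)) (f(L) = -2 + 1/(L + (L/(4 + L) + 0/1)) = -2 + 1/(L + (L/(4 + L) + 0*1)) = -2 + 1/(L + (L/(4 + L) + 0)) = -2 + 1/(L + L/(4 + L)))
(f(4)/B)*28 + J(-6, 8) = (((4 - 9*4 - 2*4**2)/(4*(5 + 4)))/(13/4))*28 + 8 = (((1/4)*(4 - 36 - 2*16)/9)*(4/13))*28 + 8 = (((1/4)*(1/9)*(4 - 36 - 32))*(4/13))*28 + 8 = (((1/4)*(1/9)*(-64))*(4/13))*28 + 8 = -16/9*4/13*28 + 8 = -64/117*28 + 8 = -1792/117 + 8 = -856/117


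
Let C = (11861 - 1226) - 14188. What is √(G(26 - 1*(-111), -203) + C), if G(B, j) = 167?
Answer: I*√3386 ≈ 58.189*I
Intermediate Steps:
C = -3553 (C = 10635 - 14188 = -3553)
√(G(26 - 1*(-111), -203) + C) = √(167 - 3553) = √(-3386) = I*√3386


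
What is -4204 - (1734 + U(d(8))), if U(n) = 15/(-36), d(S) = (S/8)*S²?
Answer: -71251/12 ≈ -5937.6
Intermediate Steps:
d(S) = S³/8 (d(S) = (S*(⅛))*S² = (S/8)*S² = S³/8)
U(n) = -5/12 (U(n) = 15*(-1/36) = -5/12)
-4204 - (1734 + U(d(8))) = -4204 - (1734 - 5/12) = -4204 - 1*20803/12 = -4204 - 20803/12 = -71251/12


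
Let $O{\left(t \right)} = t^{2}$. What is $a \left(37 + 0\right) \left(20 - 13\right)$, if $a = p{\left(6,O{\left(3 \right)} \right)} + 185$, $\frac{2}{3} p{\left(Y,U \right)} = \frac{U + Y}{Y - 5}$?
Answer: $\frac{107485}{2} \approx 53743.0$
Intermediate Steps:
$p{\left(Y,U \right)} = \frac{3 \left(U + Y\right)}{2 \left(-5 + Y\right)}$ ($p{\left(Y,U \right)} = \frac{3 \frac{U + Y}{Y - 5}}{2} = \frac{3 \frac{U + Y}{-5 + Y}}{2} = \frac{3 \left(U + Y\right)}{2 \left(-5 + Y\right)}$)
$a = \frac{415}{2}$ ($a = \frac{3 \left(3^{2} + 6\right)}{2 \left(-5 + 6\right)} + 185 = \frac{3 \left(9 + 6\right)}{2 \cdot 1} + 185 = \frac{3}{2} \cdot 1 \cdot 15 + 185 = \frac{45}{2} + 185 = \frac{415}{2} \approx 207.5$)
$a \left(37 + 0\right) \left(20 - 13\right) = \frac{415 \left(37 + 0\right) \left(20 - 13\right)}{2} = \frac{415 \cdot 37 \cdot 7}{2} = \frac{415}{2} \cdot 259 = \frac{107485}{2}$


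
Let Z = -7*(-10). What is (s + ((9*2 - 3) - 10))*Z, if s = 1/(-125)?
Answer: 8736/25 ≈ 349.44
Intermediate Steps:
s = -1/125 ≈ -0.0080000
Z = 70
(s + ((9*2 - 3) - 10))*Z = (-1/125 + ((9*2 - 3) - 10))*70 = (-1/125 + ((18 - 3) - 10))*70 = (-1/125 + (15 - 10))*70 = (-1/125 + 5)*70 = (624/125)*70 = 8736/25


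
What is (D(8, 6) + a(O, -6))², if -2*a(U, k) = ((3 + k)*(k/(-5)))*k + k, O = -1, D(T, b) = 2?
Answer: 841/25 ≈ 33.640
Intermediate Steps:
a(U, k) = -k/2 + k²*(3 + k)/10 (a(U, k) = -(((3 + k)*(k/(-5)))*k + k)/2 = -(((3 + k)*(k*(-⅕)))*k + k)/2 = -(((3 + k)*(-k/5))*k + k)/2 = -((-k*(3 + k)/5)*k + k)/2 = -(-k²*(3 + k)/5 + k)/2 = -(k - k²*(3 + k)/5)/2 = -k/2 + k²*(3 + k)/10)
(D(8, 6) + a(O, -6))² = (2 + (⅒)*(-6)*(-5 + (-6)² + 3*(-6)))² = (2 + (⅒)*(-6)*(-5 + 36 - 18))² = (2 + (⅒)*(-6)*13)² = (2 - 39/5)² = (-29/5)² = 841/25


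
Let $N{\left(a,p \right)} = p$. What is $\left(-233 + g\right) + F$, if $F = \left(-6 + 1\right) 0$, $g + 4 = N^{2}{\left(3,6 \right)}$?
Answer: $-201$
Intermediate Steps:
$g = 32$ ($g = -4 + 6^{2} = -4 + 36 = 32$)
$F = 0$ ($F = \left(-5\right) 0 = 0$)
$\left(-233 + g\right) + F = \left(-233 + 32\right) + 0 = -201 + 0 = -201$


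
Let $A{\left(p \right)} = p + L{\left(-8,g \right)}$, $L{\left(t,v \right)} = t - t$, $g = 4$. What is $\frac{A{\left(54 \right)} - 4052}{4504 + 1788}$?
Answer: $- \frac{1999}{3146} \approx -0.63541$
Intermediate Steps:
$L{\left(t,v \right)} = 0$
$A{\left(p \right)} = p$ ($A{\left(p \right)} = p + 0 = p$)
$\frac{A{\left(54 \right)} - 4052}{4504 + 1788} = \frac{54 - 4052}{4504 + 1788} = - \frac{3998}{6292} = \left(-3998\right) \frac{1}{6292} = - \frac{1999}{3146}$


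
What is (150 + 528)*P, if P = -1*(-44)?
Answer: 29832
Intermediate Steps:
P = 44
(150 + 528)*P = (150 + 528)*44 = 678*44 = 29832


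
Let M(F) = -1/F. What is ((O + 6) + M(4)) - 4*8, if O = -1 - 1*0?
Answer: -109/4 ≈ -27.250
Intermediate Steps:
O = -1 (O = -1 + 0 = -1)
((O + 6) + M(4)) - 4*8 = ((-1 + 6) - 1/4) - 4*8 = (5 - 1*¼) - 32 = (5 - ¼) - 32 = 19/4 - 32 = -109/4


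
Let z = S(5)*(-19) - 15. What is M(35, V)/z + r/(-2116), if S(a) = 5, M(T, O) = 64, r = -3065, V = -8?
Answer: 100863/116380 ≈ 0.86667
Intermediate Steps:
z = -110 (z = 5*(-19) - 15 = -95 - 15 = -110)
M(35, V)/z + r/(-2116) = 64/(-110) - 3065/(-2116) = 64*(-1/110) - 3065*(-1/2116) = -32/55 + 3065/2116 = 100863/116380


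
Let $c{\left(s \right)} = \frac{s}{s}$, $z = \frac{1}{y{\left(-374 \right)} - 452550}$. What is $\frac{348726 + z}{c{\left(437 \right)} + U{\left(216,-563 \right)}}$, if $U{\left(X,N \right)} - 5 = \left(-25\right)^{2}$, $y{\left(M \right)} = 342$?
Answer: $\frac{157696687007}{285343248} \approx 552.66$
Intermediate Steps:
$U{\left(X,N \right)} = 630$ ($U{\left(X,N \right)} = 5 + \left(-25\right)^{2} = 5 + 625 = 630$)
$z = - \frac{1}{452208}$ ($z = \frac{1}{342 - 452550} = \frac{1}{-452208} = - \frac{1}{452208} \approx -2.2114 \cdot 10^{-6}$)
$c{\left(s \right)} = 1$
$\frac{348726 + z}{c{\left(437 \right)} + U{\left(216,-563 \right)}} = \frac{348726 - \frac{1}{452208}}{1 + 630} = \frac{157696687007}{452208 \cdot 631} = \frac{157696687007}{452208} \cdot \frac{1}{631} = \frac{157696687007}{285343248}$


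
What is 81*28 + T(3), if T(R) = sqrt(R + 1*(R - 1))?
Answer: 2268 + sqrt(5) ≈ 2270.2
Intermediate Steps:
T(R) = sqrt(-1 + 2*R) (T(R) = sqrt(R + 1*(-1 + R)) = sqrt(R + (-1 + R)) = sqrt(-1 + 2*R))
81*28 + T(3) = 81*28 + sqrt(-1 + 2*3) = 2268 + sqrt(-1 + 6) = 2268 + sqrt(5)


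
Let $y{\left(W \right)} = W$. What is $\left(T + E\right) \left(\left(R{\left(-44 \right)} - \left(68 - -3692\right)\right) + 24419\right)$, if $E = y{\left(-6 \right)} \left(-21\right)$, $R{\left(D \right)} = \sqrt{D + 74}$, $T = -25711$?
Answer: $-528560515 - 25585 \sqrt{30} \approx -5.287 \cdot 10^{8}$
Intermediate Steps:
$R{\left(D \right)} = \sqrt{74 + D}$
$E = 126$ ($E = \left(-6\right) \left(-21\right) = 126$)
$\left(T + E\right) \left(\left(R{\left(-44 \right)} - \left(68 - -3692\right)\right) + 24419\right) = \left(-25711 + 126\right) \left(\left(\sqrt{74 - 44} - \left(68 - -3692\right)\right) + 24419\right) = - 25585 \left(\left(\sqrt{30} - \left(68 + 3692\right)\right) + 24419\right) = - 25585 \left(\left(\sqrt{30} - 3760\right) + 24419\right) = - 25585 \left(\left(-3760 + \sqrt{30}\right) + 24419\right) = - 25585 \left(20659 + \sqrt{30}\right) = -528560515 - 25585 \sqrt{30}$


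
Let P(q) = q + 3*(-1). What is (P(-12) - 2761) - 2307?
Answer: -5083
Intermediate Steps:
P(q) = -3 + q (P(q) = q - 3 = -3 + q)
(P(-12) - 2761) - 2307 = ((-3 - 12) - 2761) - 2307 = (-15 - 2761) - 2307 = -2776 - 2307 = -5083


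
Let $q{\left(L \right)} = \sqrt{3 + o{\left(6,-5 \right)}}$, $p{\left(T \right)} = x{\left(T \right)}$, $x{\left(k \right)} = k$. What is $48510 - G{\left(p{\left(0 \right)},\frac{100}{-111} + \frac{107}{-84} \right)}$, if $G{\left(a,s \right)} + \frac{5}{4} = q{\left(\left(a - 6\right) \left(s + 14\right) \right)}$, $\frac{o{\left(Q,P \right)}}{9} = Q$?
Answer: $\frac{194045}{4} - \sqrt{57} \approx 48504.0$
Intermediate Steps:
$p{\left(T \right)} = T$
$o{\left(Q,P \right)} = 9 Q$
$q{\left(L \right)} = \sqrt{57}$ ($q{\left(L \right)} = \sqrt{3 + 9 \cdot 6} = \sqrt{3 + 54} = \sqrt{57}$)
$G{\left(a,s \right)} = - \frac{5}{4} + \sqrt{57}$
$48510 - G{\left(p{\left(0 \right)},\frac{100}{-111} + \frac{107}{-84} \right)} = 48510 - \left(- \frac{5}{4} + \sqrt{57}\right) = 48510 + \left(\frac{5}{4} - \sqrt{57}\right) = \frac{194045}{4} - \sqrt{57}$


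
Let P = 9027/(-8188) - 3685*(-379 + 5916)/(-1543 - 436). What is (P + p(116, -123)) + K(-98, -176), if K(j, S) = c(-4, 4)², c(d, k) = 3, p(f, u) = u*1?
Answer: 165201556499/16204052 ≈ 10195.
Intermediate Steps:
p(f, u) = u
P = 167048818427/16204052 (P = 9027*(-1/8188) - 3685/((-1979/5537)) = -9027/8188 - 3685/((-1979*1/5537)) = -9027/8188 - 3685/(-1979/5537) = -9027/8188 - 3685*(-5537/1979) = -9027/8188 + 20403845/1979 = 167048818427/16204052 ≈ 10309.)
K(j, S) = 9 (K(j, S) = 3² = 9)
(P + p(116, -123)) + K(-98, -176) = (167048818427/16204052 - 123) + 9 = 165055720031/16204052 + 9 = 165201556499/16204052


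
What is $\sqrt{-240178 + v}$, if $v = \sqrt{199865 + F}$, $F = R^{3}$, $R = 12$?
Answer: $\sqrt{-240178 + \sqrt{201593}} \approx 489.62 i$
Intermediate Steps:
$F = 1728$ ($F = 12^{3} = 1728$)
$v = \sqrt{201593}$ ($v = \sqrt{199865 + 1728} = \sqrt{201593} \approx 448.99$)
$\sqrt{-240178 + v} = \sqrt{-240178 + \sqrt{201593}}$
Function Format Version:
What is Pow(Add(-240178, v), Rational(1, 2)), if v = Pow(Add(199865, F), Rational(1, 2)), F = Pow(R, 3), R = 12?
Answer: Pow(Add(-240178, Pow(201593, Rational(1, 2))), Rational(1, 2)) ≈ Mul(489.62, I)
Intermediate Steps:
F = 1728 (F = Pow(12, 3) = 1728)
v = Pow(201593, Rational(1, 2)) (v = Pow(Add(199865, 1728), Rational(1, 2)) = Pow(201593, Rational(1, 2)) ≈ 448.99)
Pow(Add(-240178, v), Rational(1, 2)) = Pow(Add(-240178, Pow(201593, Rational(1, 2))), Rational(1, 2))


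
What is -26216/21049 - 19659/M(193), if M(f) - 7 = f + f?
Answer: -141368393/2757419 ≈ -51.268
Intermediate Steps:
M(f) = 7 + 2*f (M(f) = 7 + (f + f) = 7 + 2*f)
-26216/21049 - 19659/M(193) = -26216/21049 - 19659/(7 + 2*193) = -26216*1/21049 - 19659/(7 + 386) = -26216/21049 - 19659/393 = -26216/21049 - 19659*1/393 = -26216/21049 - 6553/131 = -141368393/2757419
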